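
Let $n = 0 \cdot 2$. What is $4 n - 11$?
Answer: $-11$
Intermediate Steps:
$n = 0$
$4 n - 11 = 4 \cdot 0 - 11 = 0 - 11 = -11$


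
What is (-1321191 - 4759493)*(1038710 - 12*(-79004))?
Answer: -12080847582472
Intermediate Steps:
(-1321191 - 4759493)*(1038710 - 12*(-79004)) = -6080684*(1038710 + 948048) = -6080684*1986758 = -12080847582472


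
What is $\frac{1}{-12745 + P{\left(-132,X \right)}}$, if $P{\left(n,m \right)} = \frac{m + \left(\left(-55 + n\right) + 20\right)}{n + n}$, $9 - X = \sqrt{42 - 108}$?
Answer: $- \frac{444116904}{5660004144275} - \frac{132 i \sqrt{66}}{5660004144275} \approx -7.8466 \cdot 10^{-5} - 1.8947 \cdot 10^{-10} i$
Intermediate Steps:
$X = 9 - i \sqrt{66}$ ($X = 9 - \sqrt{42 - 108} = 9 - \sqrt{-66} = 9 - i \sqrt{66} \approx 9.0 - 8.124 i$)
$P{\left(n,m \right)} = \frac{-35 + m + n}{2 n}$ ($P{\left(n,m \right)} = \frac{m + \left(-35 + n\right)}{2 n} = \left(-35 + m + n\right) \frac{1}{2 n} = \frac{-35 + m + n}{2 n}$)
$\frac{1}{-12745 + P{\left(-132,X \right)}} = \frac{1}{-12745 + \frac{-35 + \left(9 - i \sqrt{66}\right) - 132}{2 \left(-132\right)}} = \frac{1}{-12745 + \frac{1}{2} \left(- \frac{1}{132}\right) \left(-158 - i \sqrt{66}\right)} = \frac{1}{-12745 + \left(\frac{79}{132} + \frac{i \sqrt{66}}{264}\right)} = \frac{1}{- \frac{1682261}{132} + \frac{i \sqrt{66}}{264}}$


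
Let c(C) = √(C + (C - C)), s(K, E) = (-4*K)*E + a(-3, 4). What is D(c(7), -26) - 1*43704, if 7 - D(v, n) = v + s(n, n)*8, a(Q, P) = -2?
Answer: -22049 - √7 ≈ -22052.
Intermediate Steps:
s(K, E) = -2 - 4*E*K (s(K, E) = (-4*K)*E - 2 = -4*E*K - 2 = -2 - 4*E*K)
c(C) = √C (c(C) = √(C + 0) = √C)
D(v, n) = 23 - v + 32*n² (D(v, n) = 7 - (v + (-2 - 4*n*n)*8) = 7 - (v + (-2 - 4*n²)*8) = 7 - (v + (-16 - 32*n²)) = 7 - (-16 + v - 32*n²) = 7 + (16 - v + 32*n²) = 23 - v + 32*n²)
D(c(7), -26) - 1*43704 = (23 - √7 + 32*(-26)²) - 1*43704 = (23 - √7 + 32*676) - 43704 = (23 - √7 + 21632) - 43704 = (21655 - √7) - 43704 = -22049 - √7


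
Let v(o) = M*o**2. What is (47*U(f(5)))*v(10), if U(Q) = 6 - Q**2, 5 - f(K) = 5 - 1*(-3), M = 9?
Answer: -126900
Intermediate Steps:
f(K) = -3 (f(K) = 5 - (5 - 1*(-3)) = 5 - (5 + 3) = 5 - 1*8 = 5 - 8 = -3)
v(o) = 9*o**2
(47*U(f(5)))*v(10) = (47*(6 - 1*(-3)**2))*(9*10**2) = (47*(6 - 1*9))*(9*100) = (47*(6 - 9))*900 = (47*(-3))*900 = -141*900 = -126900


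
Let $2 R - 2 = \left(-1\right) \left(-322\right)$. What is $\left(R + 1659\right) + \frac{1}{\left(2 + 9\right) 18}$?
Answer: $\frac{360559}{198} \approx 1821.0$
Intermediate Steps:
$R = 162$ ($R = 1 + \frac{\left(-1\right) \left(-322\right)}{2} = 1 + \frac{1}{2} \cdot 322 = 1 + 161 = 162$)
$\left(R + 1659\right) + \frac{1}{\left(2 + 9\right) 18} = \left(162 + 1659\right) + \frac{1}{\left(2 + 9\right) 18} = 1821 + \frac{1}{11 \cdot 18} = 1821 + \frac{1}{198} = \frac{360559}{198}$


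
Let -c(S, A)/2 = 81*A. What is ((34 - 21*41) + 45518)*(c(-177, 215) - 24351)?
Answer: -2644858071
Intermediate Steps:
c(S, A) = -162*A
((34 - 21*41) + 45518)*(c(-177, 215) - 24351) = ((34 - 21*41) + 45518)*(-162*215 - 24351) = ((34 - 861) + 45518)*(-34830 - 24351) = (-827 + 45518)*(-59181) = 44691*(-59181) = -2644858071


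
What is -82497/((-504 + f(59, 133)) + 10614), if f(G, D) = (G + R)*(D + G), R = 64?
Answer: -27499/11242 ≈ -2.4461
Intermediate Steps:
f(G, D) = (64 + G)*(D + G) (f(G, D) = (G + 64)*(D + G) = (64 + G)*(D + G))
-82497/((-504 + f(59, 133)) + 10614) = -82497/((-504 + (59**2 + 64*133 + 64*59 + 133*59)) + 10614) = -82497/((-504 + (3481 + 8512 + 3776 + 7847)) + 10614) = -82497/((-504 + 23616) + 10614) = -82497/(23112 + 10614) = -82497/33726 = -82497*1/33726 = -27499/11242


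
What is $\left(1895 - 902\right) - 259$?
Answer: $734$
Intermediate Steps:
$\left(1895 - 902\right) - 259 = 993 - 259 = 734$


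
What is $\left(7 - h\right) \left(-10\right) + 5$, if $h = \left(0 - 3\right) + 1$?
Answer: $-85$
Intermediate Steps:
$h = -2$ ($h = -3 + 1 = -2$)
$\left(7 - h\right) \left(-10\right) + 5 = \left(7 - -2\right) \left(-10\right) + 5 = \left(7 + 2\right) \left(-10\right) + 5 = 9 \left(-10\right) + 5 = -90 + 5 = -85$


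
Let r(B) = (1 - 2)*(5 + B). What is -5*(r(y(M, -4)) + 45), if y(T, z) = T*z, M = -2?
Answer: -160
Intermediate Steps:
r(B) = -5 - B (r(B) = -(5 + B) = -5 - B)
-5*(r(y(M, -4)) + 45) = -5*((-5 - (-2)*(-4)) + 45) = -5*((-5 - 1*8) + 45) = -5*((-5 - 8) + 45) = -5*(-13 + 45) = -5*32 = -160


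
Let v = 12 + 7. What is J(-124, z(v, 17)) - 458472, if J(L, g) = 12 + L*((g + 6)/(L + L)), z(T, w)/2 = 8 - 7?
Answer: -458456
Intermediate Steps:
v = 19
z(T, w) = 2 (z(T, w) = 2*(8 - 7) = 2*1 = 2)
J(L, g) = 15 + g/2 (J(L, g) = 12 + L*((6 + g)/((2*L))) = 12 + L*((6 + g)*(1/(2*L))) = 12 + L*((6 + g)/(2*L)) = 12 + (3 + g/2) = 15 + g/2)
J(-124, z(v, 17)) - 458472 = (15 + (1/2)*2) - 458472 = (15 + 1) - 458472 = 16 - 458472 = -458456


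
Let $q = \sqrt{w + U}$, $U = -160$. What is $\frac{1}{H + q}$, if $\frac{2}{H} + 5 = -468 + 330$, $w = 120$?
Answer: $- \frac{143}{408982} - \frac{20449 i \sqrt{10}}{408982} \approx -0.00034965 - 0.15811 i$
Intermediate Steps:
$H = - \frac{2}{143}$ ($H = \frac{2}{-5 + \left(-468 + 330\right)} = \frac{2}{-5 - 138} = \frac{2}{-143} = 2 \left(- \frac{1}{143}\right) = - \frac{2}{143} \approx -0.013986$)
$q = 2 i \sqrt{10}$ ($q = \sqrt{120 - 160} = \sqrt{-40} = 2 i \sqrt{10} \approx 6.3246 i$)
$\frac{1}{H + q} = \frac{1}{- \frac{2}{143} + 2 i \sqrt{10}}$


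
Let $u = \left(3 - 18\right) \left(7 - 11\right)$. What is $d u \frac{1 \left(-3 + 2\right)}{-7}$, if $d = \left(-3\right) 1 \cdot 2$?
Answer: $- \frac{360}{7} \approx -51.429$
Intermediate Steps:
$d = -6$ ($d = \left(-3\right) 2 = -6$)
$u = 60$ ($u = \left(-15\right) \left(-4\right) = 60$)
$d u \frac{1 \left(-3 + 2\right)}{-7} = \left(-6\right) 60 \frac{1 \left(-3 + 2\right)}{-7} = - 360 \cdot 1 \left(-1\right) \left(- \frac{1}{7}\right) = - 360 \left(\left(-1\right) \left(- \frac{1}{7}\right)\right) = \left(-360\right) \frac{1}{7} = - \frac{360}{7}$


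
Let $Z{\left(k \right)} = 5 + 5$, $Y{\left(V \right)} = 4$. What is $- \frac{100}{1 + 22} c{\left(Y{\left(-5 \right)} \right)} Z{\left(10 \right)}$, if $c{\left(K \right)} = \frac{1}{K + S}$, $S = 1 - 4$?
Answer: $- \frac{1000}{23} \approx -43.478$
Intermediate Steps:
$Z{\left(k \right)} = 10$
$S = -3$
$c{\left(K \right)} = \frac{1}{-3 + K}$ ($c{\left(K \right)} = \frac{1}{K - 3} = \frac{1}{-3 + K}$)
$- \frac{100}{1 + 22} c{\left(Y{\left(-5 \right)} \right)} Z{\left(10 \right)} = \frac{\left(-100\right) \frac{1}{1 + 22}}{-3 + 4} \cdot 10 = \frac{\left(-100\right) \frac{1}{23}}{1} \cdot 10 = \left(-100\right) \frac{1}{23} \cdot 1 \cdot 10 = \left(- \frac{100}{23}\right) 1 \cdot 10 = \left(- \frac{100}{23}\right) 10 = - \frac{1000}{23}$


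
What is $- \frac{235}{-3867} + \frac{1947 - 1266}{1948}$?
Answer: $\frac{3091207}{7532916} \approx 0.41036$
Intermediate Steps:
$- \frac{235}{-3867} + \frac{1947 - 1266}{1948} = \left(-235\right) \left(- \frac{1}{3867}\right) + \left(1947 - 1266\right) \frac{1}{1948} = \frac{235}{3867} + 681 \cdot \frac{1}{1948} = \frac{235}{3867} + \frac{681}{1948} = \frac{3091207}{7532916}$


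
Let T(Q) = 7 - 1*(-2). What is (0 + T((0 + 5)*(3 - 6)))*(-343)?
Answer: -3087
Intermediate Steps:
T(Q) = 9 (T(Q) = 7 + 2 = 9)
(0 + T((0 + 5)*(3 - 6)))*(-343) = (0 + 9)*(-343) = 9*(-343) = -3087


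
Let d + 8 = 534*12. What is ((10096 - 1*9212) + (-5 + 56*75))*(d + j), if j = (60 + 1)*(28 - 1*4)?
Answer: 39941256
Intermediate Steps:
j = 1464 (j = 61*(28 - 4) = 61*24 = 1464)
d = 6400 (d = -8 + 534*12 = -8 + 6408 = 6400)
((10096 - 1*9212) + (-5 + 56*75))*(d + j) = ((10096 - 1*9212) + (-5 + 56*75))*(6400 + 1464) = ((10096 - 9212) + (-5 + 4200))*7864 = (884 + 4195)*7864 = 5079*7864 = 39941256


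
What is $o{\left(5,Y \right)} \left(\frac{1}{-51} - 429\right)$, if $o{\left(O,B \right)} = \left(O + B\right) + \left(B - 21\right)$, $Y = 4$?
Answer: $\frac{175040}{51} \approx 3432.2$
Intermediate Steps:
$o{\left(O,B \right)} = -21 + O + 2 B$ ($o{\left(O,B \right)} = \left(B + O\right) + \left(-21 + B\right) = -21 + O + 2 B$)
$o{\left(5,Y \right)} \left(\frac{1}{-51} - 429\right) = \left(-21 + 5 + 2 \cdot 4\right) \left(\frac{1}{-51} - 429\right) = \left(-21 + 5 + 8\right) \left(- \frac{1}{51} - 429\right) = \left(-8\right) \left(- \frac{21880}{51}\right) = \frac{175040}{51}$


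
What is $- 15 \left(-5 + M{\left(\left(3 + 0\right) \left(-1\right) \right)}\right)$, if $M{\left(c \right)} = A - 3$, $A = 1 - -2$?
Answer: $75$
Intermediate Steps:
$A = 3$ ($A = 1 + 2 = 3$)
$M{\left(c \right)} = 0$ ($M{\left(c \right)} = 3 - 3 = 0$)
$- 15 \left(-5 + M{\left(\left(3 + 0\right) \left(-1\right) \right)}\right) = - 15 \left(-5 + 0\right) = \left(-15\right) \left(-5\right) = 75$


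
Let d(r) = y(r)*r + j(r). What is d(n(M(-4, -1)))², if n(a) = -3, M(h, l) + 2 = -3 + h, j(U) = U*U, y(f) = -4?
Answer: 441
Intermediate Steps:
j(U) = U²
M(h, l) = -5 + h (M(h, l) = -2 + (-3 + h) = -5 + h)
d(r) = r² - 4*r (d(r) = -4*r + r² = r² - 4*r)
d(n(M(-4, -1)))² = (-3*(-4 - 3))² = (-3*(-7))² = 21² = 441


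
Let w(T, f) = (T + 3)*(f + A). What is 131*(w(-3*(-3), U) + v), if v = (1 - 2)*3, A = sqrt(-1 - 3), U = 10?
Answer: 15327 + 3144*I ≈ 15327.0 + 3144.0*I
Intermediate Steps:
A = 2*I (A = sqrt(-4) = 2*I ≈ 2.0*I)
w(T, f) = (3 + T)*(f + 2*I) (w(T, f) = (T + 3)*(f + 2*I) = (3 + T)*(f + 2*I))
v = -3 (v = -1*3 = -3)
131*(w(-3*(-3), U) + v) = 131*((3*10 + 6*I - 3*(-3)*10 + 2*I*(-3*(-3))) - 3) = 131*((30 + 6*I + 9*10 + 2*I*9) - 3) = 131*((30 + 6*I + 90 + 18*I) - 3) = 131*((120 + 24*I) - 3) = 131*(117 + 24*I) = 15327 + 3144*I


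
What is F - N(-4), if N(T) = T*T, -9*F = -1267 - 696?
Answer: 1819/9 ≈ 202.11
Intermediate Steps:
F = 1963/9 (F = -(-1267 - 696)/9 = -1/9*(-1963) = 1963/9 ≈ 218.11)
N(T) = T**2
F - N(-4) = 1963/9 - 1*(-4)**2 = 1963/9 - 1*16 = 1963/9 - 16 = 1819/9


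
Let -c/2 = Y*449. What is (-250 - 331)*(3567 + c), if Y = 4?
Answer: 14525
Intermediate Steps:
c = -3592 (c = -8*449 = -2*1796 = -3592)
(-250 - 331)*(3567 + c) = (-250 - 331)*(3567 - 3592) = -581*(-25) = 14525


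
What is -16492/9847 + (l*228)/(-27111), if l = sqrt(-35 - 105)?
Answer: -16492/9847 - 152*I*sqrt(35)/9037 ≈ -1.6748 - 0.099507*I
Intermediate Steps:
l = 2*I*sqrt(35) (l = sqrt(-140) = 2*I*sqrt(35) ≈ 11.832*I)
-16492/9847 + (l*228)/(-27111) = -16492/9847 + ((2*I*sqrt(35))*228)/(-27111) = -16492*1/9847 + (456*I*sqrt(35))*(-1/27111) = -16492/9847 - 152*I*sqrt(35)/9037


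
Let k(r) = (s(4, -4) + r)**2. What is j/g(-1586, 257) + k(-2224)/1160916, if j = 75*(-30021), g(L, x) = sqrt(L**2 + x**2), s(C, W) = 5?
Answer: 4923961/1160916 - 450315*sqrt(2581445)/516289 ≈ -1397.1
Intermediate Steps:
k(r) = (5 + r)**2
j = -2251575
j/g(-1586, 257) + k(-2224)/1160916 = -2251575/sqrt((-1586)**2 + 257**2) + (5 - 2224)**2/1160916 = -2251575/sqrt(2515396 + 66049) + (-2219)**2*(1/1160916) = -2251575*sqrt(2581445)/2581445 + 4923961*(1/1160916) = -450315*sqrt(2581445)/516289 + 4923961/1160916 = 4923961/1160916 - 450315*sqrt(2581445)/516289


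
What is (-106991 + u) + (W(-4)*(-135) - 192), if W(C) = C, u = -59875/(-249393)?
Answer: -26595957824/249393 ≈ -1.0664e+5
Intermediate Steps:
u = 59875/249393 (u = -59875*(-1/249393) = 59875/249393 ≈ 0.24008)
(-106991 + u) + (W(-4)*(-135) - 192) = (-106991 + 59875/249393) + (-4*(-135) - 192) = -26682746588/249393 + (540 - 192) = -26682746588/249393 + 348 = -26595957824/249393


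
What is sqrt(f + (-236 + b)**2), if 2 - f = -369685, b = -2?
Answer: sqrt(426331) ≈ 652.94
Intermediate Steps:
f = 369687 (f = 2 - 1*(-369685) = 2 + 369685 = 369687)
sqrt(f + (-236 + b)**2) = sqrt(369687 + (-236 - 2)**2) = sqrt(369687 + (-238)**2) = sqrt(369687 + 56644) = sqrt(426331)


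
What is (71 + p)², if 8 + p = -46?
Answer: 289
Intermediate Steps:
p = -54 (p = -8 - 46 = -54)
(71 + p)² = (71 - 54)² = 17² = 289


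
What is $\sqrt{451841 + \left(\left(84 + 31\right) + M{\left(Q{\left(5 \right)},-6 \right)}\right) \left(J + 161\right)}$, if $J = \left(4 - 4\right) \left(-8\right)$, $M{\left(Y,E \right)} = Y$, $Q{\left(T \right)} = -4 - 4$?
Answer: $2 \sqrt{117267} \approx 684.89$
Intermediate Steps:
$Q{\left(T \right)} = -8$
$J = 0$ ($J = 0 \left(-8\right) = 0$)
$\sqrt{451841 + \left(\left(84 + 31\right) + M{\left(Q{\left(5 \right)},-6 \right)}\right) \left(J + 161\right)} = \sqrt{451841 + \left(\left(84 + 31\right) - 8\right) \left(0 + 161\right)} = \sqrt{451841 + \left(115 - 8\right) 161} = \sqrt{451841 + 107 \cdot 161} = \sqrt{451841 + 17227} = \sqrt{469068} = 2 \sqrt{117267}$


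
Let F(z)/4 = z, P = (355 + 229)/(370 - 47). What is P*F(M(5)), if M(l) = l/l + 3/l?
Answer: 18688/1615 ≈ 11.572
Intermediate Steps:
M(l) = 1 + 3/l
P = 584/323 ≈ 1.8081
F(z) = 4*z
P*F(M(5)) = 584*(4*((3 + 5)/5))/323 = 584*(4*((⅕)*8))/323 = 584*(4*(8/5))/323 = (584/323)*(32/5) = 18688/1615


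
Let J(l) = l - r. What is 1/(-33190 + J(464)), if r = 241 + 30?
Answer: -1/32997 ≈ -3.0306e-5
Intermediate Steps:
r = 271
J(l) = -271 + l (J(l) = l - 1*271 = l - 271 = -271 + l)
1/(-33190 + J(464)) = 1/(-33190 + (-271 + 464)) = 1/(-33190 + 193) = 1/(-32997) = -1/32997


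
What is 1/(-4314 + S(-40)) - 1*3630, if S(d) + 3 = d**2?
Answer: -9862711/2717 ≈ -3630.0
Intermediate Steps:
S(d) = -3 + d**2
1/(-4314 + S(-40)) - 1*3630 = 1/(-4314 + (-3 + (-40)**2)) - 1*3630 = 1/(-4314 + (-3 + 1600)) - 3630 = 1/(-4314 + 1597) - 3630 = 1/(-2717) - 3630 = -1/2717 - 3630 = -9862711/2717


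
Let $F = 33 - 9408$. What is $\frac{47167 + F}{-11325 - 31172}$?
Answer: $- \frac{37792}{42497} \approx -0.88929$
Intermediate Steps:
$F = -9375$ ($F = 33 - 9408 = -9375$)
$\frac{47167 + F}{-11325 - 31172} = \frac{47167 - 9375}{-11325 - 31172} = \frac{37792}{-42497} = 37792 \left(- \frac{1}{42497}\right) = - \frac{37792}{42497}$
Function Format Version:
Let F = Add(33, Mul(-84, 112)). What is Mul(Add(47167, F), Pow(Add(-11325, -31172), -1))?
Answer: Rational(-37792, 42497) ≈ -0.88929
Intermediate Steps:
F = -9375 (F = Add(33, -9408) = -9375)
Mul(Add(47167, F), Pow(Add(-11325, -31172), -1)) = Mul(Add(47167, -9375), Pow(Add(-11325, -31172), -1)) = Mul(37792, Pow(-42497, -1)) = Mul(37792, Rational(-1, 42497)) = Rational(-37792, 42497)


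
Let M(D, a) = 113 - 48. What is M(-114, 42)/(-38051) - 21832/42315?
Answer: -64113839/123856005 ≈ -0.51765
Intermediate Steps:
M(D, a) = 65
M(-114, 42)/(-38051) - 21832/42315 = 65/(-38051) - 21832/42315 = 65*(-1/38051) - 21832*1/42315 = -5/2927 - 21832/42315 = -64113839/123856005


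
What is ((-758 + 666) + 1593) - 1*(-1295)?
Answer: 2796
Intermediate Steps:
((-758 + 666) + 1593) - 1*(-1295) = (-92 + 1593) + 1295 = 1501 + 1295 = 2796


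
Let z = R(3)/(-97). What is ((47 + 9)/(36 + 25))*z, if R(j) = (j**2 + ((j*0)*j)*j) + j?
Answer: -672/5917 ≈ -0.11357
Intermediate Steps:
R(j) = j + j**2 (R(j) = (j**2 + (0*j)*j) + j = (j**2 + 0*j) + j = (j**2 + 0) + j = j**2 + j = j + j**2)
z = -12/97 (z = (3*(1 + 3))/(-97) = (3*4)*(-1/97) = 12*(-1/97) = -12/97 ≈ -0.12371)
((47 + 9)/(36 + 25))*z = ((47 + 9)/(36 + 25))*(-12/97) = (56/61)*(-12/97) = -672/5917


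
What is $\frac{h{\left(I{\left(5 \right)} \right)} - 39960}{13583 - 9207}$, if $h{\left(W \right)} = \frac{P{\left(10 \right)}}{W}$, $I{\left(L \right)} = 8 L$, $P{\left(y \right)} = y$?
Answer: $- \frac{159839}{17504} \approx -9.1316$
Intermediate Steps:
$h{\left(W \right)} = \frac{10}{W}$
$\frac{h{\left(I{\left(5 \right)} \right)} - 39960}{13583 - 9207} = \frac{\frac{10}{8 \cdot 5} - 39960}{13583 - 9207} = \frac{\frac{10}{40} - 39960}{4376} = \left(10 \cdot \frac{1}{40} - 39960\right) \frac{1}{4376} = \left(\frac{1}{4} - 39960\right) \frac{1}{4376} = \left(- \frac{159839}{4}\right) \frac{1}{4376} = - \frac{159839}{17504}$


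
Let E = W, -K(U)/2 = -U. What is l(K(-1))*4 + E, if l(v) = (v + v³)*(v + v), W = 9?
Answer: 169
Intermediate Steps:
K(U) = 2*U (K(U) = -(-2)*U = 2*U)
l(v) = 2*v*(v + v³) (l(v) = (v + v³)*(2*v) = 2*v*(v + v³))
E = 9
l(K(-1))*4 + E = (2*(2*(-1))²*(1 + (2*(-1))²))*4 + 9 = (2*(-2)²*(1 + (-2)²))*4 + 9 = (2*4*(1 + 4))*4 + 9 = (2*4*5)*4 + 9 = 40*4 + 9 = 160 + 9 = 169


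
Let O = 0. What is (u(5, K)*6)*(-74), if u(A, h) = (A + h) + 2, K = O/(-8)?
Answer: -3108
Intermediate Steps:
K = 0 (K = 0/(-8) = 0*(-⅛) = 0)
u(A, h) = 2 + A + h
(u(5, K)*6)*(-74) = ((2 + 5 + 0)*6)*(-74) = (7*6)*(-74) = 42*(-74) = -3108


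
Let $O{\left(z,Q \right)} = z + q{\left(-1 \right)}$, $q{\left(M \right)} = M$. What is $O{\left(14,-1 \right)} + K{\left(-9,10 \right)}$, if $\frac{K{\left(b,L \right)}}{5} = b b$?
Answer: $418$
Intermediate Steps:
$O{\left(z,Q \right)} = -1 + z$ ($O{\left(z,Q \right)} = z - 1 = -1 + z$)
$K{\left(b,L \right)} = 5 b^{2}$ ($K{\left(b,L \right)} = 5 b b = 5 b^{2}$)
$O{\left(14,-1 \right)} + K{\left(-9,10 \right)} = \left(-1 + 14\right) + 5 \left(-9\right)^{2} = 13 + 5 \cdot 81 = 13 + 405 = 418$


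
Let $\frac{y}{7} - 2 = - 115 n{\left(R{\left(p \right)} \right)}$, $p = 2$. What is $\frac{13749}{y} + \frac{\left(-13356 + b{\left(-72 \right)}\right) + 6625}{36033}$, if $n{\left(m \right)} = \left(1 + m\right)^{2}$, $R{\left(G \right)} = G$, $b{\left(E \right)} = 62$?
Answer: $- \frac{181213752}{86851541} \approx -2.0865$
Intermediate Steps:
$y = -7231$ ($y = 14 + 7 \left(- 115 \left(1 + 2\right)^{2}\right) = 14 + 7 \left(- 115 \cdot 3^{2}\right) = 14 + 7 \left(\left(-115\right) 9\right) = 14 + 7 \left(-1035\right) = 14 - 7245 = -7231$)
$\frac{13749}{y} + \frac{\left(-13356 + b{\left(-72 \right)}\right) + 6625}{36033} = \frac{13749}{-7231} + \frac{\left(-13356 + 62\right) + 6625}{36033} = 13749 \left(- \frac{1}{7231}\right) + \left(-13294 + 6625\right) \frac{1}{36033} = - \frac{13749}{7231} - \frac{2223}{12011} = - \frac{181213752}{86851541}$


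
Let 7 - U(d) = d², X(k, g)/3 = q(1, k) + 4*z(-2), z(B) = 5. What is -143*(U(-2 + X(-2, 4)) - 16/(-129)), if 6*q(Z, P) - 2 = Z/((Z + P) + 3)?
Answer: 1034046871/2064 ≈ 5.0099e+5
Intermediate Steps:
q(Z, P) = ⅓ + Z/(6*(3 + P + Z)) (q(Z, P) = ⅓ + (Z/((Z + P) + 3))/6 = ⅓ + (Z/((P + Z) + 3))/6 = ⅓ + (Z/(3 + P + Z))/6 = ⅓ + Z/(6*(3 + P + Z)))
X(k, g) = 60 + 3*(3/2 + k/3)/(4 + k) (X(k, g) = 3*((1 + (½)*1 + k/3)/(3 + k + 1) + 4*5) = 3*((1 + ½ + k/3)/(4 + k) + 20) = 3*((3/2 + k/3)/(4 + k) + 20) = 3*(20 + (3/2 + k/3)/(4 + k)) = 60 + 3*(3/2 + k/3)/(4 + k))
U(d) = 7 - d²
-143*(U(-2 + X(-2, 4)) - 16/(-129)) = -143*((7 - (-2 + (489 + 122*(-2))/(2*(4 - 2)))²) - 16/(-129)) = -143*((7 - (-2 + (½)*(489 - 244)/2)²) - 16*(-1/129)) = -143*((7 - (-2 + (½)*(½)*245)²) + 16/129) = -143*((7 - (-2 + 245/4)²) + 16/129) = -143*((7 - (237/4)²) + 16/129) = -143*((7 - 1*56169/16) + 16/129) = -143*((7 - 56169/16) + 16/129) = -143*(-56057/16 + 16/129) = -143*(-7231097/2064) = 1034046871/2064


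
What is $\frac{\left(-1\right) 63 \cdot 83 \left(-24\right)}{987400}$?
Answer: $\frac{15687}{123425} \approx 0.1271$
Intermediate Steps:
$\frac{\left(-1\right) 63 \cdot 83 \left(-24\right)}{987400} = - 5229 \left(-24\right) \frac{1}{987400} = \left(-1\right) \left(-125496\right) \frac{1}{987400} = 125496 \cdot \frac{1}{987400} = \frac{15687}{123425}$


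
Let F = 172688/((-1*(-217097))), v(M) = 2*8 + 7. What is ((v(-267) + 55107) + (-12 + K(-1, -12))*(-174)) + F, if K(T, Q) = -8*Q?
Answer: 8795640546/217097 ≈ 40515.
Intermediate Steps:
v(M) = 23 (v(M) = 16 + 7 = 23)
F = 172688/217097 ≈ 0.79544
((v(-267) + 55107) + (-12 + K(-1, -12))*(-174)) + F = ((23 + 55107) + (-12 - 8*(-12))*(-174)) + 172688/217097 = (55130 + (-12 + 96)*(-174)) + 172688/217097 = (55130 + 84*(-174)) + 172688/217097 = (55130 - 14616) + 172688/217097 = 40514 + 172688/217097 = 8795640546/217097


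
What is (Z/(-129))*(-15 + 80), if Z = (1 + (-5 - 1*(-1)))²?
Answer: -195/43 ≈ -4.5349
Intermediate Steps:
Z = 9 (Z = (1 + (-5 + 1))² = (1 - 4)² = (-3)² = 9)
(Z/(-129))*(-15 + 80) = (9/(-129))*(-15 + 80) = (9*(-1/129))*65 = -3/43*65 = -195/43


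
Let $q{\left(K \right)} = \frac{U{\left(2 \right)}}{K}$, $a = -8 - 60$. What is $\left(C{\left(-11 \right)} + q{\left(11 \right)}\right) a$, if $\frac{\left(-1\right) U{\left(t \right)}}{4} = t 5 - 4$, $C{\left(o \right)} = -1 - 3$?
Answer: $\frac{4624}{11} \approx 420.36$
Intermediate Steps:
$a = -68$
$C{\left(o \right)} = -4$
$U{\left(t \right)} = 16 - 20 t$ ($U{\left(t \right)} = - 4 \left(t 5 - 4\right) = - 4 \left(5 t - 4\right) = - 4 \left(-4 + 5 t\right) = 16 - 20 t$)
$q{\left(K \right)} = - \frac{24}{K}$ ($q{\left(K \right)} = \frac{16 - 40}{K} = - \frac{24}{K}$)
$\left(C{\left(-11 \right)} + q{\left(11 \right)}\right) a = \left(-4 - \frac{24}{11}\right) \left(-68\right) = \left(- \frac{68}{11}\right) \left(-68\right) = \frac{4624}{11}$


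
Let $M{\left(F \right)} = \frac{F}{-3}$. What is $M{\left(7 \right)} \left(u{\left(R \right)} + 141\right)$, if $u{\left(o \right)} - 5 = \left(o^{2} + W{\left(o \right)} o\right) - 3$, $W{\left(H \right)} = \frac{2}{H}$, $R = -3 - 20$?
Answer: $- \frac{4718}{3} \approx -1572.7$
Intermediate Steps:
$M{\left(F \right)} = - \frac{F}{3}$ ($M{\left(F \right)} = F \left(- \frac{1}{3}\right) = - \frac{F}{3}$)
$R = -23$ ($R = -3 - 20 = -23$)
$u{\left(o \right)} = 4 + o^{2}$ ($u{\left(o \right)} = 5 - \left(3 - o^{2} - \frac{2}{o} o\right) = 5 + \left(\left(o^{2} + 2\right) - 3\right) = 5 + \left(\left(2 + o^{2}\right) - 3\right) = 5 + \left(-1 + o^{2}\right) = 4 + o^{2}$)
$M{\left(7 \right)} \left(u{\left(R \right)} + 141\right) = \left(- \frac{1}{3}\right) 7 \left(\left(4 + \left(-23\right)^{2}\right) + 141\right) = - \frac{7 \left(\left(4 + 529\right) + 141\right)}{3} = - \frac{7 \left(533 + 141\right)}{3} = \left(- \frac{7}{3}\right) 674 = - \frac{4718}{3}$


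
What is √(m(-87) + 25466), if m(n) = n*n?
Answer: √33035 ≈ 181.76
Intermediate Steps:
m(n) = n²
√(m(-87) + 25466) = √((-87)² + 25466) = √(7569 + 25466) = √33035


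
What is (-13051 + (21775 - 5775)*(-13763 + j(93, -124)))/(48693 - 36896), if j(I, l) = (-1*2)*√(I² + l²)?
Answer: -225181051/11797 ≈ -19088.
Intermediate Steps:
j(I, l) = -2*√(I² + l²)
(-13051 + (21775 - 5775)*(-13763 + j(93, -124)))/(48693 - 36896) = (-13051 + (21775 - 5775)*(-13763 - 2*√(93² + (-124)²)))/(48693 - 36896) = (-13051 + 16000*(-13763 - 2*√(8649 + 15376)))/11797 = (-13051 + 16000*(-13763 - 2*√24025))*(1/11797) = (-13051 + 16000*(-13763 - 2*155))*(1/11797) = (-13051 + 16000*(-13763 - 310))*(1/11797) = (-13051 + 16000*(-14073))*(1/11797) = (-13051 - 225168000)*(1/11797) = -225181051*1/11797 = -225181051/11797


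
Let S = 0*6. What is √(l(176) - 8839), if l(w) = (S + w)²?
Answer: √22137 ≈ 148.79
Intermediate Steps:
S = 0
l(w) = w² (l(w) = (0 + w)² = w²)
√(l(176) - 8839) = √(176² - 8839) = √(30976 - 8839) = √22137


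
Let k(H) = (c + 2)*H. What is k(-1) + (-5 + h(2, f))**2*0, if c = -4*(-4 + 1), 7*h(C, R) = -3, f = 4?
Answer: -14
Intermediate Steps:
h(C, R) = -3/7 (h(C, R) = (1/7)*(-3) = -3/7)
c = 12 (c = -4*(-3) = 12)
k(H) = 14*H (k(H) = (12 + 2)*H = 14*H)
k(-1) + (-5 + h(2, f))**2*0 = 14*(-1) + (-5 - 3/7)**2*0 = -14 + (-38/7)**2*0 = -14 + (1444/49)*0 = -14 + 0 = -14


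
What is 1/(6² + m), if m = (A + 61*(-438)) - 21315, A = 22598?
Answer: -1/25399 ≈ -3.9372e-5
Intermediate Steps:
m = -25435 (m = (22598 + 61*(-438)) - 21315 = (22598 - 26718) - 21315 = -4120 - 21315 = -25435)
1/(6² + m) = 1/(6² - 25435) = 1/(36 - 25435) = 1/(-25399) = -1/25399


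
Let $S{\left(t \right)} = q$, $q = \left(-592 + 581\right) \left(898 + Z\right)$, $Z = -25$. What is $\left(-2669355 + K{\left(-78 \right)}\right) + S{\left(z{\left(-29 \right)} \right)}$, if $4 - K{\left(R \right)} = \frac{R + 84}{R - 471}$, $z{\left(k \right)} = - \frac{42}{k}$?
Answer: $- \frac{490248580}{183} \approx -2.679 \cdot 10^{6}$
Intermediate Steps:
$K{\left(R \right)} = 4 - \frac{84 + R}{-471 + R}$ ($K{\left(R \right)} = 4 - \frac{R + 84}{R - 471} = 4 - \frac{84 + R}{-471 + R}$)
$q = -9603$ ($q = \left(-592 + 581\right) \left(898 - 25\right) = \left(-11\right) 873 = -9603$)
$S{\left(t \right)} = -9603$
$\left(-2669355 + K{\left(-78 \right)}\right) + S{\left(z{\left(-29 \right)} \right)} = \left(-2669355 + \frac{3 \left(-656 - 78\right)}{-471 - 78}\right) - 9603 = \left(-2669355 + 3 \frac{1}{-549} \left(-734\right)\right) - 9603 = \left(-2669355 + 3 \left(- \frac{1}{549}\right) \left(-734\right)\right) - 9603 = \left(-2669355 + \frac{734}{183}\right) - 9603 = - \frac{488491231}{183} - 9603 = - \frac{490248580}{183}$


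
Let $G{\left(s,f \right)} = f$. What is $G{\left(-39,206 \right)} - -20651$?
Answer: $20857$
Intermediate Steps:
$G{\left(-39,206 \right)} - -20651 = 206 - -20651 = 206 + \left(-4301 + 24952\right) = 206 + 20651 = 20857$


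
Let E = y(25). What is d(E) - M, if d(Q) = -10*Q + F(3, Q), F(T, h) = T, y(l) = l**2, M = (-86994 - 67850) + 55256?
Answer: 93341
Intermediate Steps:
M = -99588 (M = -154844 + 55256 = -99588)
E = 625 (E = 25**2 = 625)
d(Q) = 3 - 10*Q (d(Q) = -10*Q + 3 = 3 - 10*Q)
d(E) - M = (3 - 10*625) - 1*(-99588) = (3 - 6250) + 99588 = -6247 + 99588 = 93341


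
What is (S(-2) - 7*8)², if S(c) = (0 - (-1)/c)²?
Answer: 49729/16 ≈ 3108.1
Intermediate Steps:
S(c) = c⁻² (S(c) = (0 + 1/c)² = (1/c)² = c⁻²)
(S(-2) - 7*8)² = ((-2)⁻² - 7*8)² = (¼ - 1*56)² = (¼ - 56)² = (-223/4)² = 49729/16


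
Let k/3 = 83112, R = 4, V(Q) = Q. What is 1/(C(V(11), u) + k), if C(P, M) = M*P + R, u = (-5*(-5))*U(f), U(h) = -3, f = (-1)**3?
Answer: 1/248515 ≈ 4.0239e-6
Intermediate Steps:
k = 249336 (k = 3*83112 = 249336)
f = -1
u = -75 (u = -5*(-5)*(-3) = 25*(-3) = -75)
C(P, M) = 4 + M*P (C(P, M) = M*P + 4 = 4 + M*P)
1/(C(V(11), u) + k) = 1/((4 - 75*11) + 249336) = 1/((4 - 825) + 249336) = 1/(-821 + 249336) = 1/248515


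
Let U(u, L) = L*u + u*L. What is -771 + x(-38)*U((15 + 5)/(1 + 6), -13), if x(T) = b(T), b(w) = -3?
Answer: -3837/7 ≈ -548.14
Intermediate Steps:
U(u, L) = 2*L*u (U(u, L) = L*u + L*u = 2*L*u)
x(T) = -3
-771 + x(-38)*U((15 + 5)/(1 + 6), -13) = -771 - 6*(-13)*(15 + 5)/(1 + 6) = -771 - 6*(-13)*20/7 = -771 - 3*(-520/7) = -771 + 1560/7 = -3837/7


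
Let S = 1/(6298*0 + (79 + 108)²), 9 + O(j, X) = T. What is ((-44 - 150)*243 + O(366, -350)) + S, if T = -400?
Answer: -1662810918/34969 ≈ -47551.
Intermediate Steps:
O(j, X) = -409 (O(j, X) = -9 - 400 = -409)
S = 1/34969 (S = 1/(0 + 187²) = 1/(0 + 34969) = 1/34969 ≈ 2.8597e-5)
((-44 - 150)*243 + O(366, -350)) + S = ((-44 - 150)*243 - 409) + 1/34969 = (-194*243 - 409) + 1/34969 = (-47142 - 409) + 1/34969 = -47551 + 1/34969 = -1662810918/34969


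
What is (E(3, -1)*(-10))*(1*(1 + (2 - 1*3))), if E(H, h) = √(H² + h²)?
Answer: 0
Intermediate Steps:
(E(3, -1)*(-10))*(1*(1 + (2 - 1*3))) = (√(3² + (-1)²)*(-10))*(1*(1 + (2 - 1*3))) = (√(9 + 1)*(-10))*(1*(1 + (2 - 3))) = (√10*(-10))*(1*(1 - 1)) = (-10*√10)*(1*0) = -10*√10*0 = 0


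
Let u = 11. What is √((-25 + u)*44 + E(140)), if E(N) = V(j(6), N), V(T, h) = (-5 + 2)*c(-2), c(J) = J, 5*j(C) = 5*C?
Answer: I*√610 ≈ 24.698*I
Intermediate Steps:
j(C) = C (j(C) = (5*C)/5 = C)
V(T, h) = 6 (V(T, h) = (-5 + 2)*(-2) = -3*(-2) = 6)
E(N) = 6
√((-25 + u)*44 + E(140)) = √((-25 + 11)*44 + 6) = √(-14*44 + 6) = √(-616 + 6) = √(-610) = I*√610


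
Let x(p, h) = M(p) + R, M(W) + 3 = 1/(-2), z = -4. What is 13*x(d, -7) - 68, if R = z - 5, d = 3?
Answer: -461/2 ≈ -230.50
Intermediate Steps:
M(W) = -7/2 (M(W) = -3 + 1/(-2) = -3 - 1/2 = -7/2)
R = -9 (R = -4 - 5 = -9)
x(p, h) = -25/2 (x(p, h) = -7/2 - 9 = -25/2)
13*x(d, -7) - 68 = 13*(-25/2) - 68 = -325/2 - 68 = -461/2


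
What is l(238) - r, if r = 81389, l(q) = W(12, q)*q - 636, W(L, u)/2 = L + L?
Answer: -70601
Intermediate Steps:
W(L, u) = 4*L (W(L, u) = 2*(L + L) = 2*(2*L) = 4*L)
l(q) = -636 + 48*q (l(q) = (4*12)*q - 636 = 48*q - 636 = -636 + 48*q)
l(238) - r = (-636 + 48*238) - 1*81389 = (-636 + 11424) - 81389 = 10788 - 81389 = -70601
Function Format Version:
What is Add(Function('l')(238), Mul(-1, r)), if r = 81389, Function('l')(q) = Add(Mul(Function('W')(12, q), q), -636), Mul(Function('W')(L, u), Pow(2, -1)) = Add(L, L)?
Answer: -70601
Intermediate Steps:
Function('W')(L, u) = Mul(4, L) (Function('W')(L, u) = Mul(2, Add(L, L)) = Mul(2, Mul(2, L)) = Mul(4, L))
Function('l')(q) = Add(-636, Mul(48, q)) (Function('l')(q) = Add(Mul(Mul(4, 12), q), -636) = Add(Mul(48, q), -636) = Add(-636, Mul(48, q)))
Add(Function('l')(238), Mul(-1, r)) = Add(Add(-636, Mul(48, 238)), Mul(-1, 81389)) = Add(Add(-636, 11424), -81389) = Add(10788, -81389) = -70601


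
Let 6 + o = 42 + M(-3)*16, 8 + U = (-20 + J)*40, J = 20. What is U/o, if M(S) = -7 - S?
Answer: 2/7 ≈ 0.28571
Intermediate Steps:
U = -8 (U = -8 + (-20 + 20)*40 = -8 + 0*40 = -8 + 0 = -8)
o = -28 (o = -6 + (42 + (-7 - 1*(-3))*16) = -6 + (42 + (-7 + 3)*16) = -6 + (42 - 4*16) = -6 + (42 - 64) = -6 - 22 = -28)
U/o = -8/(-28) = -8*(-1/28) = 2/7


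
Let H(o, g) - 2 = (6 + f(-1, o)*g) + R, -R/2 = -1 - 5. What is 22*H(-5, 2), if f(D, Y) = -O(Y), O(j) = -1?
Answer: 484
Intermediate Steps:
R = 12 (R = -2*(-1 - 5) = -2*(-6) = 12)
f(D, Y) = 1 (f(D, Y) = -1*(-1) = 1)
H(o, g) = 20 + g (H(o, g) = 2 + ((6 + 1*g) + 12) = 2 + ((6 + g) + 12) = 2 + (18 + g) = 20 + g)
22*H(-5, 2) = 22*(20 + 2) = 22*22 = 484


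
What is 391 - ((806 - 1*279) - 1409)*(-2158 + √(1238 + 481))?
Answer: -1902965 + 2646*√191 ≈ -1.8664e+6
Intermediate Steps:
391 - ((806 - 1*279) - 1409)*(-2158 + √(1238 + 481)) = 391 - ((806 - 279) - 1409)*(-2158 + √1719) = 391 - (527 - 1409)*(-2158 + 3*√191) = 391 - (-882)*(-2158 + 3*√191) = 391 - (1903356 - 2646*√191) = 391 + (-1903356 + 2646*√191) = -1902965 + 2646*√191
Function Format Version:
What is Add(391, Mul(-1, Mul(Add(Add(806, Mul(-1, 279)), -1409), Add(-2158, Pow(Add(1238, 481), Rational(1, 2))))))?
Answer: Add(-1902965, Mul(2646, Pow(191, Rational(1, 2)))) ≈ -1.8664e+6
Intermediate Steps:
Add(391, Mul(-1, Mul(Add(Add(806, Mul(-1, 279)), -1409), Add(-2158, Pow(Add(1238, 481), Rational(1, 2)))))) = Add(391, Mul(-1, Mul(Add(Add(806, -279), -1409), Add(-2158, Pow(1719, Rational(1, 2)))))) = Add(391, Mul(-1, Mul(Add(527, -1409), Add(-2158, Mul(3, Pow(191, Rational(1, 2))))))) = Add(391, Mul(-1, Mul(-882, Add(-2158, Mul(3, Pow(191, Rational(1, 2))))))) = Add(391, Mul(-1, Add(1903356, Mul(-2646, Pow(191, Rational(1, 2)))))) = Add(391, Add(-1903356, Mul(2646, Pow(191, Rational(1, 2))))) = Add(-1902965, Mul(2646, Pow(191, Rational(1, 2))))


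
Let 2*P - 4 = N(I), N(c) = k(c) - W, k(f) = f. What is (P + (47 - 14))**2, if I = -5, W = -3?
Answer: 1156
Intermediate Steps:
N(c) = 3 + c (N(c) = c - 1*(-3) = c + 3 = 3 + c)
P = 1 (P = 2 + (3 - 5)/2 = 2 + (1/2)*(-2) = 2 - 1 = 1)
(P + (47 - 14))**2 = (1 + (47 - 14))**2 = (1 + 33)**2 = 34**2 = 1156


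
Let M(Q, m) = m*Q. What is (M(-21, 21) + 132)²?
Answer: 95481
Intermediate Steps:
M(Q, m) = Q*m
(M(-21, 21) + 132)² = (-21*21 + 132)² = (-441 + 132)² = (-309)² = 95481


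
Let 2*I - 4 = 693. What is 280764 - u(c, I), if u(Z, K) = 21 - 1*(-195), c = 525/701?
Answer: 280548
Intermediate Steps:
I = 697/2 (I = 2 + (½)*693 = 2 + 693/2 = 697/2 ≈ 348.50)
c = 525/701 (c = 525*(1/701) = 525/701 ≈ 0.74893)
u(Z, K) = 216 (u(Z, K) = 21 + 195 = 216)
280764 - u(c, I) = 280764 - 1*216 = 280764 - 216 = 280548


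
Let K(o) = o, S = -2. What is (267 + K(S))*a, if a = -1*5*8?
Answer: -10600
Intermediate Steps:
a = -40 (a = -5*8 = -40)
(267 + K(S))*a = (267 - 2)*(-40) = 265*(-40) = -10600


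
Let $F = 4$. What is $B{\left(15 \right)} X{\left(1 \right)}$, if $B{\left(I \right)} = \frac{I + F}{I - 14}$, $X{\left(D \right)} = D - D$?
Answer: $0$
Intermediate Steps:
$X{\left(D \right)} = 0$
$B{\left(I \right)} = \frac{4 + I}{-14 + I}$ ($B{\left(I \right)} = \frac{I + 4}{I - 14} = \frac{4 + I}{-14 + I}$)
$B{\left(15 \right)} X{\left(1 \right)} = \frac{4 + 15}{-14 + 15} \cdot 0 = 1^{-1} \cdot 19 \cdot 0 = 1 \cdot 19 \cdot 0 = 19 \cdot 0 = 0$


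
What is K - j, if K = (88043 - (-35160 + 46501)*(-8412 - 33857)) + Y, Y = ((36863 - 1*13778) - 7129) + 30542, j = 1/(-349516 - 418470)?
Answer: 368254870258221/767986 ≈ 4.7951e+8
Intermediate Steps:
j = -1/767986 (j = 1/(-767986) = -1/767986 ≈ -1.3021e-6)
Y = 46498 (Y = ((36863 - 13778) - 7129) + 30542 = (23085 - 7129) + 30542 = 15956 + 30542 = 46498)
K = 479507270 (K = (88043 - (-35160 + 46501)*(-8412 - 33857)) + 46498 = (88043 - 11341*(-42269)) + 46498 = (88043 - 1*(-479372729)) + 46498 = (88043 + 479372729) + 46498 = 479460772 + 46498 = 479507270)
K - j = 479507270 - 1*(-1/767986) = 479507270 + 1/767986 = 368254870258221/767986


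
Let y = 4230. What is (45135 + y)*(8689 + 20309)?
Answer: 1431486270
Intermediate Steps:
(45135 + y)*(8689 + 20309) = (45135 + 4230)*(8689 + 20309) = 49365*28998 = 1431486270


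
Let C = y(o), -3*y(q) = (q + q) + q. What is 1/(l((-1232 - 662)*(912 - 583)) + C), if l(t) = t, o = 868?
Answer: -1/623994 ≈ -1.6026e-6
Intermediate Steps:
y(q) = -q (y(q) = -((q + q) + q)/3 = -(2*q + q)/3 = -q)
C = -868 (C = -1*868 = -868)
1/(l((-1232 - 662)*(912 - 583)) + C) = 1/((-1232 - 662)*(912 - 583) - 868) = 1/(-1894*329 - 868) = 1/(-623126 - 868) = 1/(-623994) = -1/623994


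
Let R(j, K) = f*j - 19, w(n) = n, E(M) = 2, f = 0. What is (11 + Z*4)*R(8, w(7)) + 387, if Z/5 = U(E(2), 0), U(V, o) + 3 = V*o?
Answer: 1318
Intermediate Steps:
U(V, o) = -3 + V*o
Z = -15 (Z = 5*(-3 + 2*0) = 5*(-3 + 0) = 5*(-3) = -15)
R(j, K) = -19 (R(j, K) = 0*j - 19 = 0 - 19 = -19)
(11 + Z*4)*R(8, w(7)) + 387 = (11 - 15*4)*(-19) + 387 = (11 - 60)*(-19) + 387 = -49*(-19) + 387 = 931 + 387 = 1318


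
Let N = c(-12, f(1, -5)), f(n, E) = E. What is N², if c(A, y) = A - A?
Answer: 0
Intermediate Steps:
c(A, y) = 0
N = 0
N² = 0² = 0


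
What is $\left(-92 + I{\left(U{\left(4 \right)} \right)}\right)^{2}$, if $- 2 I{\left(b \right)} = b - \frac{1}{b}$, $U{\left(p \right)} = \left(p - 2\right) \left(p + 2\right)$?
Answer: $\frac{5527201}{576} \approx 9595.8$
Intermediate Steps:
$U{\left(p \right)} = \left(-2 + p\right) \left(2 + p\right)$
$I{\left(b \right)} = \frac{1}{2 b} - \frac{b}{2}$ ($I{\left(b \right)} = - \frac{b - \frac{1}{b}}{2} = \frac{1}{2 b} - \frac{b}{2}$)
$\left(-92 + I{\left(U{\left(4 \right)} \right)}\right)^{2} = \left(-92 + \frac{1 - \left(-4 + 4^{2}\right)^{2}}{2 \left(-4 + 4^{2}\right)}\right)^{2} = \left(-92 + \frac{1 - \left(-4 + 16\right)^{2}}{2 \left(-4 + 16\right)}\right)^{2} = \left(-92 + \frac{1 - 12^{2}}{2 \cdot 12}\right)^{2} = \left(-92 + \frac{1}{2} \cdot \frac{1}{12} \left(1 - 144\right)\right)^{2} = \left(-92 + \frac{1}{2} \cdot \frac{1}{12} \left(-143\right)\right)^{2} = \left(-92 - \frac{143}{24}\right)^{2} = \left(- \frac{2351}{24}\right)^{2} = \frac{5527201}{576}$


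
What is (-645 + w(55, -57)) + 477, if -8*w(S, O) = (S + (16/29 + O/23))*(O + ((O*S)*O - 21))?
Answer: -790492281/667 ≈ -1.1851e+6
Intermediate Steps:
w(S, O) = -(-21 + O + S*O**2)*(16/29 + S + O/23)/8 (w(S, O) = -(S + (16/29 + O/23))*(O + ((O*S)*O - 21))/8 = -(S + (16*(1/29) + O*(1/23)))*(O + (S*O**2 - 21))/8 = -(S + (16/29 + O/23))*(O + (-21 + S*O**2))/8 = -(16/29 + S + O/23)*(-21 + O + S*O**2)/8 = -(-21 + O + S*O**2)*(16/29 + S + O/23)/8)
(-645 + w(55, -57)) + 477 = (-645 + (42/29 - 1/184*(-57)**2 + (21/8)*55 + (241/5336)*(-57) - 2/29*55*(-57)**2 - 1/8*(-57)*55 - 1/8*(-57)**2*55**2 - 1/184*55*(-57)**3)) + 477 = (-645 + (42/29 - 1/184*3249 + 1155/8 - 13737/5336 - 2/29*55*3249 + 3135/8 - 1/8*3249*3025 - 1/184*55*(-185193))) + 477 = (-645 + (42/29 - 3249/184 + 1155/8 - 13737/5336 - 357390/29 + 3135/8 - 9828225/8 + 10185615/184)) + 477 = (-645 - 790380225/667) + 477 = -790810440/667 + 477 = -790492281/667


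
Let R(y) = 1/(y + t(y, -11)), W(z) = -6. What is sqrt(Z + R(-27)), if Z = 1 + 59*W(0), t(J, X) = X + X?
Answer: 93*I*sqrt(2)/7 ≈ 18.789*I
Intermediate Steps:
t(J, X) = 2*X
R(y) = 1/(-22 + y) (R(y) = 1/(y + 2*(-11)) = 1/(y - 22) = 1/(-22 + y))
Z = -353 (Z = 1 + 59*(-6) = 1 - 354 = -353)
sqrt(Z + R(-27)) = sqrt(-353 + 1/(-22 - 27)) = sqrt(-353 + 1/(-49)) = sqrt(-353 - 1/49) = sqrt(-17298/49) = 93*I*sqrt(2)/7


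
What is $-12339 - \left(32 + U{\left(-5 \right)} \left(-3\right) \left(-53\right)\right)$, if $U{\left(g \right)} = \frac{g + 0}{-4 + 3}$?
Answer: $-13166$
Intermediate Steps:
$U{\left(g \right)} = - g$ ($U{\left(g \right)} = \frac{g}{-1} = g \left(-1\right) = - g$)
$-12339 - \left(32 + U{\left(-5 \right)} \left(-3\right) \left(-53\right)\right) = -12339 - \left(32 + \left(-1\right) \left(-5\right) \left(-3\right) \left(-53\right)\right) = -12339 - \left(32 + 5 \left(-3\right) \left(-53\right)\right) = -12339 - \left(32 - -795\right) = -12339 - \left(32 + 795\right) = -12339 - 827 = -13166$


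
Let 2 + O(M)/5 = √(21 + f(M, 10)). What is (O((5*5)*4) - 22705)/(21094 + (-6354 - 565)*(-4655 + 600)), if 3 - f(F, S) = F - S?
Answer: -22715/28077639 + 5*I*√66/28077639 ≈ -0.00080901 + 1.4467e-6*I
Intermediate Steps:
f(F, S) = 3 + S - F (f(F, S) = 3 - (F - S) = 3 + (S - F) = 3 + S - F)
O(M) = -10 + 5*√(34 - M) (O(M) = -10 + 5*√(21 + (3 + 10 - M)) = -10 + 5*√(21 + (13 - M)) = -10 + 5*√(34 - M))
(O((5*5)*4) - 22705)/(21094 + (-6354 - 565)*(-4655 + 600)) = ((-10 + 5*√(34 - 5*5*4)) - 22705)/(21094 + (-6354 - 565)*(-4655 + 600)) = ((-10 + 5*√(34 - 25*4)) - 22705)/(21094 - 6919*(-4055)) = ((-10 + 5*√(34 - 1*100)) - 22705)/(21094 + 28056545) = ((-10 + 5*√(34 - 100)) - 22705)/28077639 = ((-10 + 5*√(-66)) - 22705)*(1/28077639) = ((-10 + 5*(I*√66)) - 22705)*(1/28077639) = ((-10 + 5*I*√66) - 22705)*(1/28077639) = (-22715 + 5*I*√66)*(1/28077639) = -22715/28077639 + 5*I*√66/28077639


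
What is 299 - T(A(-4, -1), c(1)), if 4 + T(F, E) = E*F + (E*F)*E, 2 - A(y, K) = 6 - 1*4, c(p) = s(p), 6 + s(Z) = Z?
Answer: 303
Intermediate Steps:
s(Z) = -6 + Z
c(p) = -6 + p
A(y, K) = 0 (A(y, K) = 2 - (6 - 1*4) = 2 - (6 - 4) = 2 - 1*2 = 2 - 2 = 0)
T(F, E) = -4 + E*F + F*E² (T(F, E) = -4 + (E*F + (E*F)*E) = -4 + (E*F + F*E²) = -4 + E*F + F*E²)
299 - T(A(-4, -1), c(1)) = 299 - (-4 + (-6 + 1)*0 + 0*(-6 + 1)²) = 299 - (-4 - 5*0 + 0*(-5)²) = 299 - (-4 + 0 + 0*25) = 299 - (-4 + 0 + 0) = 299 - 1*(-4) = 299 + 4 = 303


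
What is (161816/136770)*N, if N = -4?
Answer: -323632/68385 ≈ -4.7325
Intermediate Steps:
(161816/136770)*N = (161816/136770)*(-4) = (161816*(1/136770))*(-4) = (80908/68385)*(-4) = -323632/68385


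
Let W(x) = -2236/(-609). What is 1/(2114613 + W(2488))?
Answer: 609/1287801553 ≈ 4.7290e-7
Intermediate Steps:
W(x) = 2236/609 (W(x) = -2236*(-1/609) = 2236/609)
1/(2114613 + W(2488)) = 1/(2114613 + 2236/609) = 1/(1287801553/609) = 609/1287801553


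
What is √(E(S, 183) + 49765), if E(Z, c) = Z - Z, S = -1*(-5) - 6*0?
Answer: √49765 ≈ 223.08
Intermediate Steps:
S = 5 (S = 5 + 0 = 5)
E(Z, c) = 0
√(E(S, 183) + 49765) = √(0 + 49765) = √49765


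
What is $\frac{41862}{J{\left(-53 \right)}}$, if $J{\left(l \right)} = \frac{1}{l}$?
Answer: $-2218686$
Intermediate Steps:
$\frac{41862}{J{\left(-53 \right)}} = \frac{41862}{\frac{1}{-53}} = \frac{41862}{- \frac{1}{53}} = 41862 \left(-53\right) = -2218686$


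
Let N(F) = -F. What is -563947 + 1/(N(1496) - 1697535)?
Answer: -958163435358/1699031 ≈ -5.6395e+5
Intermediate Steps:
-563947 + 1/(N(1496) - 1697535) = -563947 + 1/(-1*1496 - 1697535) = -563947 + 1/(-1496 - 1697535) = -563947 + 1/(-1699031) = -563947 - 1/1699031 = -958163435358/1699031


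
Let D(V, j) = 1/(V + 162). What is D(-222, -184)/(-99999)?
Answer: 1/5999940 ≈ 1.6667e-7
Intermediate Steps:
D(V, j) = 1/(162 + V)
D(-222, -184)/(-99999) = 1/((162 - 222)*(-99999)) = -1/99999/(-60) = -1/60*(-1/99999) = 1/5999940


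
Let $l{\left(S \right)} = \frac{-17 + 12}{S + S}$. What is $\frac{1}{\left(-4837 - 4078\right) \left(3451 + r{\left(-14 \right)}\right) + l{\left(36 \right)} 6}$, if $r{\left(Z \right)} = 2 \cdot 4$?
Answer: $- \frac{12}{370043825} \approx -3.2429 \cdot 10^{-8}$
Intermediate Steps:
$r{\left(Z \right)} = 8$
$l{\left(S \right)} = - \frac{5}{2 S}$
$\frac{1}{\left(-4837 - 4078\right) \left(3451 + r{\left(-14 \right)}\right) + l{\left(36 \right)} 6} = \frac{1}{\left(-4837 - 4078\right) \left(3451 + 8\right) + - \frac{5}{2 \cdot 36} \cdot 6} = \frac{1}{\left(-8915\right) 3459 + \left(- \frac{5}{2}\right) \frac{1}{36} \cdot 6} = \frac{1}{-30836985 - \frac{5}{12}} = \frac{1}{- \frac{370043825}{12}} = - \frac{12}{370043825}$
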